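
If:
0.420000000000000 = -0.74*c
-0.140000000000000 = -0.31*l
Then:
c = -0.57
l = 0.45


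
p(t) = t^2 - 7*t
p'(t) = 2*t - 7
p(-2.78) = 27.19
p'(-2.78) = -12.56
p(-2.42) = 22.80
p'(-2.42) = -11.84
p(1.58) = -8.56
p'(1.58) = -3.84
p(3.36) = -12.23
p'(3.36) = -0.28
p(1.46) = -8.09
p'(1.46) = -4.08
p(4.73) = -10.74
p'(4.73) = 2.46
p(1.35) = -7.63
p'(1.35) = -4.30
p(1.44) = -8.01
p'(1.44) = -4.12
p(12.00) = 60.00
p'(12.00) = 17.00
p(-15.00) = 330.00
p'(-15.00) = -37.00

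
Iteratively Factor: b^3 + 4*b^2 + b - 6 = (b - 1)*(b^2 + 5*b + 6) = (b - 1)*(b + 2)*(b + 3)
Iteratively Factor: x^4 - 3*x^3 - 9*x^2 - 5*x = (x)*(x^3 - 3*x^2 - 9*x - 5) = x*(x - 5)*(x^2 + 2*x + 1) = x*(x - 5)*(x + 1)*(x + 1)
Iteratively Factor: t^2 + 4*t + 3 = (t + 1)*(t + 3)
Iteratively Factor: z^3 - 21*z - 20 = (z - 5)*(z^2 + 5*z + 4) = (z - 5)*(z + 4)*(z + 1)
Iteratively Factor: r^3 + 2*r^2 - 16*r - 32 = (r + 4)*(r^2 - 2*r - 8) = (r + 2)*(r + 4)*(r - 4)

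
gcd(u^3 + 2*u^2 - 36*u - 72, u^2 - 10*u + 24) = u - 6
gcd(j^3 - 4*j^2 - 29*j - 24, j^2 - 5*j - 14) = 1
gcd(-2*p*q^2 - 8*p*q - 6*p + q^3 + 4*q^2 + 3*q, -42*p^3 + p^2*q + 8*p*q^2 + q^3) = 2*p - q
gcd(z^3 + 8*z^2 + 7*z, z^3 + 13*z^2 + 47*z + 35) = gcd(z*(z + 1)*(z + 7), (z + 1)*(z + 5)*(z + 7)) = z^2 + 8*z + 7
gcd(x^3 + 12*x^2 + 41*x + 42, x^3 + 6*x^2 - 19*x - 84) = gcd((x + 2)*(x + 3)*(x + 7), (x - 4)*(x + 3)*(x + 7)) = x^2 + 10*x + 21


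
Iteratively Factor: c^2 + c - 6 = (c - 2)*(c + 3)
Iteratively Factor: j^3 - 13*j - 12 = (j - 4)*(j^2 + 4*j + 3) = (j - 4)*(j + 3)*(j + 1)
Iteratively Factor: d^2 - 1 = (d + 1)*(d - 1)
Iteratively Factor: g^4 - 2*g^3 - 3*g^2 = (g + 1)*(g^3 - 3*g^2) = (g - 3)*(g + 1)*(g^2) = g*(g - 3)*(g + 1)*(g)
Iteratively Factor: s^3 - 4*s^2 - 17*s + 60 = (s - 5)*(s^2 + s - 12) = (s - 5)*(s - 3)*(s + 4)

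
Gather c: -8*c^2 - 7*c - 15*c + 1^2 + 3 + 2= -8*c^2 - 22*c + 6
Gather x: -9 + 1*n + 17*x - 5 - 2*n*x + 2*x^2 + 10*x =n + 2*x^2 + x*(27 - 2*n) - 14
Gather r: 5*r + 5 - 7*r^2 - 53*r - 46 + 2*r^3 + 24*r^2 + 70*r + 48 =2*r^3 + 17*r^2 + 22*r + 7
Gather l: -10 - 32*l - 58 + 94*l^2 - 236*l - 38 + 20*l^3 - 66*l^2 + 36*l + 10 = 20*l^3 + 28*l^2 - 232*l - 96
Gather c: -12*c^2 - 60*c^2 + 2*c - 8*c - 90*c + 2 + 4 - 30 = -72*c^2 - 96*c - 24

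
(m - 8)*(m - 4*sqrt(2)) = m^2 - 8*m - 4*sqrt(2)*m + 32*sqrt(2)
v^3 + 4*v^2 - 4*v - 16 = (v - 2)*(v + 2)*(v + 4)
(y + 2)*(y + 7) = y^2 + 9*y + 14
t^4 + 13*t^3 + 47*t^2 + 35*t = t*(t + 1)*(t + 5)*(t + 7)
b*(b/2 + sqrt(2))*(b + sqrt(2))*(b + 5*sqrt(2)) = b^4/2 + 4*sqrt(2)*b^3 + 17*b^2 + 10*sqrt(2)*b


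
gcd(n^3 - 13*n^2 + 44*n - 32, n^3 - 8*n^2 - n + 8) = n^2 - 9*n + 8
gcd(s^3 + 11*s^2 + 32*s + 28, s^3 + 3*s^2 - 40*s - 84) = s^2 + 9*s + 14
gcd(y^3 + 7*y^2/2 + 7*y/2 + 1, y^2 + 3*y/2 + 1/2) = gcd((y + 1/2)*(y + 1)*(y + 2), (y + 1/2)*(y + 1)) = y^2 + 3*y/2 + 1/2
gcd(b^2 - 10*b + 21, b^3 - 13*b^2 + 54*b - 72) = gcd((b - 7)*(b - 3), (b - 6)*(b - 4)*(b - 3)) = b - 3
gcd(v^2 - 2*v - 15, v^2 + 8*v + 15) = v + 3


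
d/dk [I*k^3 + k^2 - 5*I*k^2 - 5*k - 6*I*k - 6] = 3*I*k^2 + k*(2 - 10*I) - 5 - 6*I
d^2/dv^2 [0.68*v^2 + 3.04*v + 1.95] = 1.36000000000000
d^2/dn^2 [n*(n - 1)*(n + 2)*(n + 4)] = 12*n^2 + 30*n + 4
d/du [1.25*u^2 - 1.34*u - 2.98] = 2.5*u - 1.34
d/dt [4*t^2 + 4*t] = 8*t + 4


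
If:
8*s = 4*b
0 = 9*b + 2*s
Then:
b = 0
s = 0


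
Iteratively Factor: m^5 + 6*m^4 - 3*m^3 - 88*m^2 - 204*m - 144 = (m + 2)*(m^4 + 4*m^3 - 11*m^2 - 66*m - 72) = (m - 4)*(m + 2)*(m^3 + 8*m^2 + 21*m + 18) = (m - 4)*(m + 2)^2*(m^2 + 6*m + 9) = (m - 4)*(m + 2)^2*(m + 3)*(m + 3)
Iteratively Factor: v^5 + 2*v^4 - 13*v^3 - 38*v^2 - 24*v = (v)*(v^4 + 2*v^3 - 13*v^2 - 38*v - 24) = v*(v + 3)*(v^3 - v^2 - 10*v - 8) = v*(v - 4)*(v + 3)*(v^2 + 3*v + 2) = v*(v - 4)*(v + 2)*(v + 3)*(v + 1)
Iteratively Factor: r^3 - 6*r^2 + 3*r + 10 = (r - 5)*(r^2 - r - 2) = (r - 5)*(r - 2)*(r + 1)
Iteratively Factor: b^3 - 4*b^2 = (b - 4)*(b^2) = b*(b - 4)*(b)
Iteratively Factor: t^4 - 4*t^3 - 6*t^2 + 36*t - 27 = (t - 3)*(t^3 - t^2 - 9*t + 9) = (t - 3)*(t - 1)*(t^2 - 9) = (t - 3)*(t - 1)*(t + 3)*(t - 3)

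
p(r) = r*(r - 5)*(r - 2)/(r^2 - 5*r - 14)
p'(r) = r*(5 - 2*r)*(r - 5)*(r - 2)/(r^2 - 5*r - 14)^2 + r*(r - 5)/(r^2 - 5*r - 14) + r*(r - 2)/(r^2 - 5*r - 14) + (r - 5)*(r - 2)/(r^2 - 5*r - 14) = (r^4 - 10*r^3 - 17*r^2 + 196*r - 140)/(r^4 - 10*r^3 - 3*r^2 + 140*r + 196)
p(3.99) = 0.44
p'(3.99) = -0.03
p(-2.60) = -15.78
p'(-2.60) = -16.37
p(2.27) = 0.08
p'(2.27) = 0.31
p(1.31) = -0.18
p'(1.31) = 0.19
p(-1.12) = 2.99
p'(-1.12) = -7.15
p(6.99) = -772.10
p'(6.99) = -77776.85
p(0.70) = -0.23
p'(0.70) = -0.05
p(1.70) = -0.09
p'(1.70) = 0.27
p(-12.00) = -15.03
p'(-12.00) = 0.92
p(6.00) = -3.00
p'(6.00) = -6.88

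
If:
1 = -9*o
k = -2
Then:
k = -2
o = -1/9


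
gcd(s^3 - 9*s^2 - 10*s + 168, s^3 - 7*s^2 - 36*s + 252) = s^2 - 13*s + 42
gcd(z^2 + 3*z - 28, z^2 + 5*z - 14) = z + 7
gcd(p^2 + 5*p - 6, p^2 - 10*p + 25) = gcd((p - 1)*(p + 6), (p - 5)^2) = 1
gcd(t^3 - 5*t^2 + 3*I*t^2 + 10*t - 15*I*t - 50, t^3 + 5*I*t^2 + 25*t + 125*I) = t + 5*I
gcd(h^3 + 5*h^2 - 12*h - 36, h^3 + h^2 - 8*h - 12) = h^2 - h - 6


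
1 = 1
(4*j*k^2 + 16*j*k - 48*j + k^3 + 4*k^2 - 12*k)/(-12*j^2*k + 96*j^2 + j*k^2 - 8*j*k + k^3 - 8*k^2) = (-k^2 - 4*k + 12)/(3*j*k - 24*j - k^2 + 8*k)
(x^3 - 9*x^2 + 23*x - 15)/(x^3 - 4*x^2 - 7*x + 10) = (x - 3)/(x + 2)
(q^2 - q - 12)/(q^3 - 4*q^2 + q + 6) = (q^2 - q - 12)/(q^3 - 4*q^2 + q + 6)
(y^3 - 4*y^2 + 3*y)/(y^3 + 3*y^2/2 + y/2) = 2*(y^2 - 4*y + 3)/(2*y^2 + 3*y + 1)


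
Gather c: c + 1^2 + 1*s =c + s + 1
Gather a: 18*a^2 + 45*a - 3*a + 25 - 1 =18*a^2 + 42*a + 24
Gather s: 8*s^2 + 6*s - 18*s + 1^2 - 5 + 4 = 8*s^2 - 12*s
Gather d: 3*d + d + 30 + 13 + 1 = 4*d + 44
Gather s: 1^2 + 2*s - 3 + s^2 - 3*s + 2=s^2 - s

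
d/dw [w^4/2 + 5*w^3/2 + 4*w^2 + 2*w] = 2*w^3 + 15*w^2/2 + 8*w + 2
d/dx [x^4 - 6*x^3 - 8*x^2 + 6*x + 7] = 4*x^3 - 18*x^2 - 16*x + 6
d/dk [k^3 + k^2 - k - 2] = 3*k^2 + 2*k - 1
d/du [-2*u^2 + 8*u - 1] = 8 - 4*u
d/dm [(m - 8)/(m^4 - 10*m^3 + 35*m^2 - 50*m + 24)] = (m^4 - 10*m^3 + 35*m^2 - 50*m - 2*(m - 8)*(2*m^3 - 15*m^2 + 35*m - 25) + 24)/(m^4 - 10*m^3 + 35*m^2 - 50*m + 24)^2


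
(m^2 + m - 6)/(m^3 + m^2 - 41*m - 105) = (m - 2)/(m^2 - 2*m - 35)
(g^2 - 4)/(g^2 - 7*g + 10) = (g + 2)/(g - 5)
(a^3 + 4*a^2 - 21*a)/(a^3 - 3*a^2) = (a + 7)/a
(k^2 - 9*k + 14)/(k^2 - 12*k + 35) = (k - 2)/(k - 5)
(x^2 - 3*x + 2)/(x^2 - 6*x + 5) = (x - 2)/(x - 5)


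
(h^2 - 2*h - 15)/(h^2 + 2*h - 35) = (h + 3)/(h + 7)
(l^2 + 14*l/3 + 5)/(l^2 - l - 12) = (l + 5/3)/(l - 4)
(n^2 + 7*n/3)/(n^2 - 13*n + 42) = n*(3*n + 7)/(3*(n^2 - 13*n + 42))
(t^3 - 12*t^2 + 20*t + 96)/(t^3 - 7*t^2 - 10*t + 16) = (t - 6)/(t - 1)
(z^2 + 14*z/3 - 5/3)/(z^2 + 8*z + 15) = (z - 1/3)/(z + 3)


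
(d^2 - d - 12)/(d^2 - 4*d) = (d + 3)/d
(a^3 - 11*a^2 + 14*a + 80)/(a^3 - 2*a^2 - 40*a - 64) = (a - 5)/(a + 4)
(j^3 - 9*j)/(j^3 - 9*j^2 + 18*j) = (j + 3)/(j - 6)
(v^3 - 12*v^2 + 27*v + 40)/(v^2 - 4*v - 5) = v - 8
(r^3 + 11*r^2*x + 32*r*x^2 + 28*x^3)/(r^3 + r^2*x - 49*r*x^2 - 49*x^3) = (-r^2 - 4*r*x - 4*x^2)/(-r^2 + 6*r*x + 7*x^2)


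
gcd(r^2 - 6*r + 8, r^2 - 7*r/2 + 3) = r - 2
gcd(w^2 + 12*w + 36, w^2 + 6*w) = w + 6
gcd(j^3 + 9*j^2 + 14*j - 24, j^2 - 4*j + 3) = j - 1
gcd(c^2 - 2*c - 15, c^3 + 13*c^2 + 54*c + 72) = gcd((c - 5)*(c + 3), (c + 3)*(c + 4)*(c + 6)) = c + 3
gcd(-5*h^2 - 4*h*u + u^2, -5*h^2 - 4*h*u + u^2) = -5*h^2 - 4*h*u + u^2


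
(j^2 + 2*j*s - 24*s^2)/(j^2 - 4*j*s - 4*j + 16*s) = (j + 6*s)/(j - 4)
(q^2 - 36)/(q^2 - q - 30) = (q + 6)/(q + 5)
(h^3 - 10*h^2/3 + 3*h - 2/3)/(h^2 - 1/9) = 3*(h^2 - 3*h + 2)/(3*h + 1)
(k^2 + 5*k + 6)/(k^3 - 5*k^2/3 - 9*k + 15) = 3*(k + 2)/(3*k^2 - 14*k + 15)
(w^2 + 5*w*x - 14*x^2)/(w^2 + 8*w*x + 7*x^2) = (w - 2*x)/(w + x)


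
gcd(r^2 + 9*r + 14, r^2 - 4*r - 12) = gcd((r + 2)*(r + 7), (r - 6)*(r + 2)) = r + 2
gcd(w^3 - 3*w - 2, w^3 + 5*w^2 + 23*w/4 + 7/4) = w + 1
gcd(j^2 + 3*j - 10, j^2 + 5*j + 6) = 1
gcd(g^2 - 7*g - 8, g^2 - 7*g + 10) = 1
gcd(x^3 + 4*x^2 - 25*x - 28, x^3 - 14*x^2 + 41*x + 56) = x + 1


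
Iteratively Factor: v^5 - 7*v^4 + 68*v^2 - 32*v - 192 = (v - 4)*(v^4 - 3*v^3 - 12*v^2 + 20*v + 48) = (v - 4)*(v + 2)*(v^3 - 5*v^2 - 2*v + 24) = (v - 4)^2*(v + 2)*(v^2 - v - 6) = (v - 4)^2*(v + 2)^2*(v - 3)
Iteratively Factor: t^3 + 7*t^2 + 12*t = (t)*(t^2 + 7*t + 12) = t*(t + 3)*(t + 4)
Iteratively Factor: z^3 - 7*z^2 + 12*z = (z - 3)*(z^2 - 4*z) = (z - 4)*(z - 3)*(z)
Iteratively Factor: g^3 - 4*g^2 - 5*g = (g - 5)*(g^2 + g) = (g - 5)*(g + 1)*(g)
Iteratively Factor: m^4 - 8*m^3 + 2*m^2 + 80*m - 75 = (m - 5)*(m^3 - 3*m^2 - 13*m + 15) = (m - 5)*(m - 1)*(m^2 - 2*m - 15) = (m - 5)^2*(m - 1)*(m + 3)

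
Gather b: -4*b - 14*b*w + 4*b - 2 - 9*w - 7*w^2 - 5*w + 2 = -14*b*w - 7*w^2 - 14*w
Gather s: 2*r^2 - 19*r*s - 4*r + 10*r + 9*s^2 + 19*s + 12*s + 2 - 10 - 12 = 2*r^2 + 6*r + 9*s^2 + s*(31 - 19*r) - 20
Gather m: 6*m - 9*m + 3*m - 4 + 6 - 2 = 0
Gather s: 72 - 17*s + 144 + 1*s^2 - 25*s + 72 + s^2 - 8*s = 2*s^2 - 50*s + 288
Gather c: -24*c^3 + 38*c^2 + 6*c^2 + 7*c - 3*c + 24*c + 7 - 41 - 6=-24*c^3 + 44*c^2 + 28*c - 40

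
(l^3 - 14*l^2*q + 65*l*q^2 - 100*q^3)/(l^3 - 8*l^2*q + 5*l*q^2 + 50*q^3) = (l - 4*q)/(l + 2*q)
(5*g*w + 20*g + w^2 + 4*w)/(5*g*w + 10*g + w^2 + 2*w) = (w + 4)/(w + 2)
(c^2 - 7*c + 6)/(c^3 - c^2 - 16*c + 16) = (c - 6)/(c^2 - 16)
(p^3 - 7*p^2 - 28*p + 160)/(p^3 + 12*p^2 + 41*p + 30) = (p^2 - 12*p + 32)/(p^2 + 7*p + 6)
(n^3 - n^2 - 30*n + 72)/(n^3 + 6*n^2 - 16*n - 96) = (n - 3)/(n + 4)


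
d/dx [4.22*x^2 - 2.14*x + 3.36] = 8.44*x - 2.14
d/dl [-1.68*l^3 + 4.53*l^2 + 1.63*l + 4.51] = -5.04*l^2 + 9.06*l + 1.63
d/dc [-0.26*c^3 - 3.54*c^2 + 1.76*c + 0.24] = -0.78*c^2 - 7.08*c + 1.76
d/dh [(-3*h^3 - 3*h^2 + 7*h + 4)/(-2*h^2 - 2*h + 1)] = (6*h^4 + 12*h^3 + 11*h^2 + 10*h + 15)/(4*h^4 + 8*h^3 - 4*h + 1)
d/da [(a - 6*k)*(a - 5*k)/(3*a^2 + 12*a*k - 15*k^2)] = 5*k*(3*a^2 - 14*a*k - 13*k^2)/(3*(a^4 + 8*a^3*k + 6*a^2*k^2 - 40*a*k^3 + 25*k^4))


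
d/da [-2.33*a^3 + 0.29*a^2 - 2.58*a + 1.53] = -6.99*a^2 + 0.58*a - 2.58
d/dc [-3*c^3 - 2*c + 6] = -9*c^2 - 2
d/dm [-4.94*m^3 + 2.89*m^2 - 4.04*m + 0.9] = -14.82*m^2 + 5.78*m - 4.04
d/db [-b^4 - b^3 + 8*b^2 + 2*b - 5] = -4*b^3 - 3*b^2 + 16*b + 2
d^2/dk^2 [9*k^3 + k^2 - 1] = 54*k + 2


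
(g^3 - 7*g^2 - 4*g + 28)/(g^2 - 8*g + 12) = (g^2 - 5*g - 14)/(g - 6)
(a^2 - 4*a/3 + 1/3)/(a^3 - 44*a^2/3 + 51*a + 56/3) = (3*a^2 - 4*a + 1)/(3*a^3 - 44*a^2 + 153*a + 56)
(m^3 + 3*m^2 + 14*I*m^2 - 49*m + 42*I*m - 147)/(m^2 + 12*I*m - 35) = (m^2 + m*(3 + 7*I) + 21*I)/(m + 5*I)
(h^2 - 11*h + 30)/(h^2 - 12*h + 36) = (h - 5)/(h - 6)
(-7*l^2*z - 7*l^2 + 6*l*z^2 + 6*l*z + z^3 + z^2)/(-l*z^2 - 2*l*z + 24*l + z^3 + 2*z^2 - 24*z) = (7*l*z + 7*l + z^2 + z)/(z^2 + 2*z - 24)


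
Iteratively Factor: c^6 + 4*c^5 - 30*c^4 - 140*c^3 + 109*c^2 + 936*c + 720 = (c + 4)*(c^5 - 30*c^3 - 20*c^2 + 189*c + 180) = (c + 4)^2*(c^4 - 4*c^3 - 14*c^2 + 36*c + 45) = (c + 1)*(c + 4)^2*(c^3 - 5*c^2 - 9*c + 45) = (c - 3)*(c + 1)*(c + 4)^2*(c^2 - 2*c - 15) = (c - 3)*(c + 1)*(c + 3)*(c + 4)^2*(c - 5)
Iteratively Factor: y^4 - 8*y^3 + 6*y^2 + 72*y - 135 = (y - 3)*(y^3 - 5*y^2 - 9*y + 45) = (y - 5)*(y - 3)*(y^2 - 9) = (y - 5)*(y - 3)*(y + 3)*(y - 3)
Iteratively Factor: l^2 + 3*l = (l + 3)*(l)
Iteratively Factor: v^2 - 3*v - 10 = (v + 2)*(v - 5)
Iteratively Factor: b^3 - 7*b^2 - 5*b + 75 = (b - 5)*(b^2 - 2*b - 15) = (b - 5)^2*(b + 3)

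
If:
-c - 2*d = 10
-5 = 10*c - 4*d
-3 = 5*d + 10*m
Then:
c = -25/12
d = -95/24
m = 403/240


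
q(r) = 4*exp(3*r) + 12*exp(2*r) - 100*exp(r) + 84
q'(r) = 12*exp(3*r) + 24*exp(2*r) - 100*exp(r)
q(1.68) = 510.79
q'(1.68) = 2008.03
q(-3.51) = 81.02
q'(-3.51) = -2.97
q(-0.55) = 31.07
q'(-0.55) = -47.40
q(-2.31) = 74.20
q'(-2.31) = -9.68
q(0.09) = -5.81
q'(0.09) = -64.96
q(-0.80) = 41.85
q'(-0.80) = -39.00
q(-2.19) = 72.96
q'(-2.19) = -10.87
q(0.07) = -4.51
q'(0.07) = -64.84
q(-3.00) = 79.05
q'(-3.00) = -4.92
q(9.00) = 2128980071812.45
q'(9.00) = 6386153916172.49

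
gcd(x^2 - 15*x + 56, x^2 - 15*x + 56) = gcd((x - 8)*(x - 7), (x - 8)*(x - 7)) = x^2 - 15*x + 56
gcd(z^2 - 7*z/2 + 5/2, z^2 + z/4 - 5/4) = z - 1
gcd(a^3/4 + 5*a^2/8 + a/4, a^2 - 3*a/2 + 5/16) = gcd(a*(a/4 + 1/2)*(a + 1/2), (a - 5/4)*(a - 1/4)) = 1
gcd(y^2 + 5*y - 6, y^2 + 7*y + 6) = y + 6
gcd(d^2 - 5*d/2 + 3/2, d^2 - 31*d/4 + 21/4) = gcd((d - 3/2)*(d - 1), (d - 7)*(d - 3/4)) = 1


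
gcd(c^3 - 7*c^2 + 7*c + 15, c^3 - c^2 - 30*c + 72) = c - 3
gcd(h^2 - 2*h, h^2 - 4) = h - 2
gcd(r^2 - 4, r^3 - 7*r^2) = 1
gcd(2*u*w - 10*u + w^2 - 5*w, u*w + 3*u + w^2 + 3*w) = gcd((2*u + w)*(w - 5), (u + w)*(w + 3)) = 1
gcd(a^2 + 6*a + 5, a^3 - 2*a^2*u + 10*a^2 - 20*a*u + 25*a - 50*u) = a + 5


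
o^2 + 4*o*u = o*(o + 4*u)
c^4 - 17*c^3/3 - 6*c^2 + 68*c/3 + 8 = (c - 6)*(c - 2)*(c + 1/3)*(c + 2)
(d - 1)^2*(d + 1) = d^3 - d^2 - d + 1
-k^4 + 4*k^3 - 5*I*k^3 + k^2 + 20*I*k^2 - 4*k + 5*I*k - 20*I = (k - 4)*(k + 5*I)*(I*k - I)*(I*k + I)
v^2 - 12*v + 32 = (v - 8)*(v - 4)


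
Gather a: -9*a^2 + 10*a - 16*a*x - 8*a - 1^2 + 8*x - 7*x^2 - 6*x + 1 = -9*a^2 + a*(2 - 16*x) - 7*x^2 + 2*x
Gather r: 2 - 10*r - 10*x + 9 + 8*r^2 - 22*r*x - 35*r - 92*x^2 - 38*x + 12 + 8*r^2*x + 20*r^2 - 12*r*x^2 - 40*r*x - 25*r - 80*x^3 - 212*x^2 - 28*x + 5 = r^2*(8*x + 28) + r*(-12*x^2 - 62*x - 70) - 80*x^3 - 304*x^2 - 76*x + 28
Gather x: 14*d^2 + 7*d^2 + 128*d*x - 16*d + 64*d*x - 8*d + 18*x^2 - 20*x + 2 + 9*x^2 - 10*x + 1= 21*d^2 - 24*d + 27*x^2 + x*(192*d - 30) + 3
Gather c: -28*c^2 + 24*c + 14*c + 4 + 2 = -28*c^2 + 38*c + 6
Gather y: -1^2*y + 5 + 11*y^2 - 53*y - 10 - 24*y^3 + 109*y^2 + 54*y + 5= -24*y^3 + 120*y^2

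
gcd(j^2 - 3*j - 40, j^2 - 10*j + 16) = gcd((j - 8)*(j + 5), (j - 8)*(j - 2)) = j - 8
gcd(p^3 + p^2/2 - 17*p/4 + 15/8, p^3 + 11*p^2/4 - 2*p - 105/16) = p^2 + p - 15/4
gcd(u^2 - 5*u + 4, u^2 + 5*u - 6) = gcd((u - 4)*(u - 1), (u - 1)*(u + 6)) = u - 1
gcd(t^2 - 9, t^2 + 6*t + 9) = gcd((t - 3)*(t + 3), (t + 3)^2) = t + 3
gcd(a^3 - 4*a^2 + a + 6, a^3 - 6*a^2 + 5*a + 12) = a^2 - 2*a - 3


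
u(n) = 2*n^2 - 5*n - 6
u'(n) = 4*n - 5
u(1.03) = -9.03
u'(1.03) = -0.88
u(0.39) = -7.65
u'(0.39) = -3.44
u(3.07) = -2.50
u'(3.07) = 7.28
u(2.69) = -4.98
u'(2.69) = 5.76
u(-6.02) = 96.58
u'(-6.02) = -29.08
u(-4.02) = 46.42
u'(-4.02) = -21.08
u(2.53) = -5.85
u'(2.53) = 5.12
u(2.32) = -6.84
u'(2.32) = 4.28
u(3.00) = -3.00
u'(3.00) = 7.00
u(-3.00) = 27.00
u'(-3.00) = -17.00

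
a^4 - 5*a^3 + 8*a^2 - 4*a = a*(a - 2)^2*(a - 1)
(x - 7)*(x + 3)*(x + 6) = x^3 + 2*x^2 - 45*x - 126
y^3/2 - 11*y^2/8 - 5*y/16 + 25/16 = (y/2 + 1/2)*(y - 5/2)*(y - 5/4)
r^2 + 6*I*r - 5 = (r + I)*(r + 5*I)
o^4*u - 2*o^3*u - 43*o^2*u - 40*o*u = o*(o - 8)*(o + 5)*(o*u + u)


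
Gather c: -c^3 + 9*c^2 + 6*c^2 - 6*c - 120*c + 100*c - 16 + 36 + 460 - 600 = -c^3 + 15*c^2 - 26*c - 120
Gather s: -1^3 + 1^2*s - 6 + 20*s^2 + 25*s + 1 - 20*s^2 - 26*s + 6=0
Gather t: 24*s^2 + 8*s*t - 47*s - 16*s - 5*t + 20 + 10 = 24*s^2 - 63*s + t*(8*s - 5) + 30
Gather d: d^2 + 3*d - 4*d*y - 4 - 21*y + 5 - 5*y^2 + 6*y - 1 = d^2 + d*(3 - 4*y) - 5*y^2 - 15*y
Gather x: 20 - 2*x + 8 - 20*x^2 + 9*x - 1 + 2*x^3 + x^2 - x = 2*x^3 - 19*x^2 + 6*x + 27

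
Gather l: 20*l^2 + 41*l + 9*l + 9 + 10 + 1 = 20*l^2 + 50*l + 20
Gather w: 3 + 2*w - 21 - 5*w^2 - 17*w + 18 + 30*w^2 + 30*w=25*w^2 + 15*w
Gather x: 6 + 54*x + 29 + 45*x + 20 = 99*x + 55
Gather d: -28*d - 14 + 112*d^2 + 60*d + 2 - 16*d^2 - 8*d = 96*d^2 + 24*d - 12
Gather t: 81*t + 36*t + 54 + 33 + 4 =117*t + 91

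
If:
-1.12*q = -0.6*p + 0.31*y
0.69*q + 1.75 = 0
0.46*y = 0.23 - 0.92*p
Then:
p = -2.20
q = -2.54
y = 4.90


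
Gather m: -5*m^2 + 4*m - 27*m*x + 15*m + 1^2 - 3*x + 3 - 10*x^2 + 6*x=-5*m^2 + m*(19 - 27*x) - 10*x^2 + 3*x + 4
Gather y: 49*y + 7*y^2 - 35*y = 7*y^2 + 14*y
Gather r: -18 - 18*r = -18*r - 18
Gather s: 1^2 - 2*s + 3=4 - 2*s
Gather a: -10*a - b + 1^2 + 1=-10*a - b + 2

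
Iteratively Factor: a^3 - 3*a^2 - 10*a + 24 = (a + 3)*(a^2 - 6*a + 8) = (a - 4)*(a + 3)*(a - 2)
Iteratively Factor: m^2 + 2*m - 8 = (m - 2)*(m + 4)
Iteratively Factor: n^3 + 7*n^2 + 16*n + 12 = (n + 2)*(n^2 + 5*n + 6) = (n + 2)*(n + 3)*(n + 2)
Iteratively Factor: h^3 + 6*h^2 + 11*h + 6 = (h + 2)*(h^2 + 4*h + 3) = (h + 1)*(h + 2)*(h + 3)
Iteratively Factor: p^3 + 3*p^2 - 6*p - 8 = (p + 4)*(p^2 - p - 2) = (p - 2)*(p + 4)*(p + 1)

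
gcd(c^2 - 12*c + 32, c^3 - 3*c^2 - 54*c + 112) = c - 8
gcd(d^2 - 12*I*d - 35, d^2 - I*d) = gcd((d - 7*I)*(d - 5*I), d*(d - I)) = 1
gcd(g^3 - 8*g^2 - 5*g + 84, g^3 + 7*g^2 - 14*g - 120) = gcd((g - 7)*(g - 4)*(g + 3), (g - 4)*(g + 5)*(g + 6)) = g - 4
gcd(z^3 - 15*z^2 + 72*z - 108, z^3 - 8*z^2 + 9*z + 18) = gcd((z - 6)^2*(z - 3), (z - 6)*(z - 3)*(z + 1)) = z^2 - 9*z + 18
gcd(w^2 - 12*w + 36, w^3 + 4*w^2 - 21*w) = 1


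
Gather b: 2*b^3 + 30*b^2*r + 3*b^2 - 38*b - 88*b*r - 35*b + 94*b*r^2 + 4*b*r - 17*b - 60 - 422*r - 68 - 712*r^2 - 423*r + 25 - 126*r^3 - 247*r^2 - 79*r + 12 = 2*b^3 + b^2*(30*r + 3) + b*(94*r^2 - 84*r - 90) - 126*r^3 - 959*r^2 - 924*r - 91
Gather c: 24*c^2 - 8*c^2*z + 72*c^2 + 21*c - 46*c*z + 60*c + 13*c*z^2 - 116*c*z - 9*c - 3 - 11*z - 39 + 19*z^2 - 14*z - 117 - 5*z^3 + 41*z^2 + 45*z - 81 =c^2*(96 - 8*z) + c*(13*z^2 - 162*z + 72) - 5*z^3 + 60*z^2 + 20*z - 240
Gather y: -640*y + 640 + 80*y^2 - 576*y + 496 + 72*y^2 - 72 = 152*y^2 - 1216*y + 1064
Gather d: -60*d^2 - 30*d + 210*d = -60*d^2 + 180*d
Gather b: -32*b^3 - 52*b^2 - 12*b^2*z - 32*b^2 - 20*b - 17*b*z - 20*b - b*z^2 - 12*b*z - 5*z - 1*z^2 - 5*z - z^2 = -32*b^3 + b^2*(-12*z - 84) + b*(-z^2 - 29*z - 40) - 2*z^2 - 10*z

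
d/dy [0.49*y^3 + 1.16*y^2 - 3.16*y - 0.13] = 1.47*y^2 + 2.32*y - 3.16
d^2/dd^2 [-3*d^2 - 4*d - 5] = -6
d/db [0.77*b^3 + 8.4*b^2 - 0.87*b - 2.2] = 2.31*b^2 + 16.8*b - 0.87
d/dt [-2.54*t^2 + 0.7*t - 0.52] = 0.7 - 5.08*t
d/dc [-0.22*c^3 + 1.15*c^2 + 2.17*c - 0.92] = -0.66*c^2 + 2.3*c + 2.17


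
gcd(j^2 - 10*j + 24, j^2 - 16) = j - 4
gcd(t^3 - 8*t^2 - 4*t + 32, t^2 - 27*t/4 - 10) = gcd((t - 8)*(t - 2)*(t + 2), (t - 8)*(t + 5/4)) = t - 8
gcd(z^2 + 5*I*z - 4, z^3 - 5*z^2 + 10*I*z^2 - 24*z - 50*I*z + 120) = z + 4*I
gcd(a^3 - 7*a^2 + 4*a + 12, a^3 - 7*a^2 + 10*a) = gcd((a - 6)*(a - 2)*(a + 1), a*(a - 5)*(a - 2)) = a - 2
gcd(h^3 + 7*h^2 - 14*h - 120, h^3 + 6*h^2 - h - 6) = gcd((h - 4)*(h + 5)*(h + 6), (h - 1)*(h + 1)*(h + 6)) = h + 6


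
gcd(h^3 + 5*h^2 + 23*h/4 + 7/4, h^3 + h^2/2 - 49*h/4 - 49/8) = h^2 + 4*h + 7/4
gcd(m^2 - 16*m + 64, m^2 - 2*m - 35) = 1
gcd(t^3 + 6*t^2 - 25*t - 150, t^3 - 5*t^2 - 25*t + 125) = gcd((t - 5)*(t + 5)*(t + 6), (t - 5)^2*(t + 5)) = t^2 - 25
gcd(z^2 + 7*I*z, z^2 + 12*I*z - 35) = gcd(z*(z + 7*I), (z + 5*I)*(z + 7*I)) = z + 7*I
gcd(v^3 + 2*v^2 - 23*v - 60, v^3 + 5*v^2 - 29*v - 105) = v^2 - 2*v - 15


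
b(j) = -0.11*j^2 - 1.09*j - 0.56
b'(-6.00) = 0.23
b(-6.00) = 2.02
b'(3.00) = -1.75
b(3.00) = -4.82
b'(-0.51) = -0.98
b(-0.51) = -0.03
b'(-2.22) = -0.60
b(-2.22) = 1.32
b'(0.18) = -1.13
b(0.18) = -0.76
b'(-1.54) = -0.75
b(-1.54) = 0.86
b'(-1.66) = -0.72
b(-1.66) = 0.95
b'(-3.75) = -0.26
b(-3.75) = 1.98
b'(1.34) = -1.38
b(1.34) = -2.22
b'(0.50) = -1.20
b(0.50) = -1.13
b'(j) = -0.22*j - 1.09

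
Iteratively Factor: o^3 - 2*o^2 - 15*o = (o)*(o^2 - 2*o - 15) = o*(o + 3)*(o - 5)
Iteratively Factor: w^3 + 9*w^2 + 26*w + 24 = (w + 3)*(w^2 + 6*w + 8) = (w + 2)*(w + 3)*(w + 4)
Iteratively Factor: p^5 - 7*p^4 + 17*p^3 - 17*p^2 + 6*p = (p)*(p^4 - 7*p^3 + 17*p^2 - 17*p + 6) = p*(p - 1)*(p^3 - 6*p^2 + 11*p - 6) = p*(p - 3)*(p - 1)*(p^2 - 3*p + 2) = p*(p - 3)*(p - 1)^2*(p - 2)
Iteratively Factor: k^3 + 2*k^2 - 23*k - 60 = (k + 4)*(k^2 - 2*k - 15) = (k - 5)*(k + 4)*(k + 3)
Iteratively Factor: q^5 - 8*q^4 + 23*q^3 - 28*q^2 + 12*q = (q - 2)*(q^4 - 6*q^3 + 11*q^2 - 6*q) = q*(q - 2)*(q^3 - 6*q^2 + 11*q - 6) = q*(q - 2)*(q - 1)*(q^2 - 5*q + 6) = q*(q - 3)*(q - 2)*(q - 1)*(q - 2)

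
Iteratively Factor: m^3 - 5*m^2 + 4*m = (m - 1)*(m^2 - 4*m) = m*(m - 1)*(m - 4)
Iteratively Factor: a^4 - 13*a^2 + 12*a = (a - 3)*(a^3 + 3*a^2 - 4*a) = (a - 3)*(a - 1)*(a^2 + 4*a) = (a - 3)*(a - 1)*(a + 4)*(a)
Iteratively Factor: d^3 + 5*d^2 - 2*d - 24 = (d - 2)*(d^2 + 7*d + 12) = (d - 2)*(d + 3)*(d + 4)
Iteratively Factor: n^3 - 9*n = (n + 3)*(n^2 - 3*n) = (n - 3)*(n + 3)*(n)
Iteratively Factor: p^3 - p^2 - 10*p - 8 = (p + 2)*(p^2 - 3*p - 4) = (p - 4)*(p + 2)*(p + 1)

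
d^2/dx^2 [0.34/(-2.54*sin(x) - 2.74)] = (2.193544*sin(x)^2 - 2.366264*sin(x) - 4.387088)/(2.54*sin(x) + 2.74)^3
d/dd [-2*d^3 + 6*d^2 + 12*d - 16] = -6*d^2 + 12*d + 12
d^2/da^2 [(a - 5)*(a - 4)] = 2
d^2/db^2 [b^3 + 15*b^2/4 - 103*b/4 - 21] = 6*b + 15/2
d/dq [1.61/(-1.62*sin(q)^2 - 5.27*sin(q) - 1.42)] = (5.2164*sin(q) + 8.4847)*cos(q)/(1.62*sin(q)^2 + 5.27*sin(q) + 1.42)^2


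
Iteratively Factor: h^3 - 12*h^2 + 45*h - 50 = (h - 5)*(h^2 - 7*h + 10) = (h - 5)*(h - 2)*(h - 5)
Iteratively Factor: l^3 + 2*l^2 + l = (l + 1)*(l^2 + l) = (l + 1)^2*(l)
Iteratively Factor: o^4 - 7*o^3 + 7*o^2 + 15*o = (o - 5)*(o^3 - 2*o^2 - 3*o) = (o - 5)*(o + 1)*(o^2 - 3*o) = (o - 5)*(o - 3)*(o + 1)*(o)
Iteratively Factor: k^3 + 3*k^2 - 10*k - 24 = (k + 2)*(k^2 + k - 12) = (k + 2)*(k + 4)*(k - 3)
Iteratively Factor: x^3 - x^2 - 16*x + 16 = (x - 4)*(x^2 + 3*x - 4) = (x - 4)*(x + 4)*(x - 1)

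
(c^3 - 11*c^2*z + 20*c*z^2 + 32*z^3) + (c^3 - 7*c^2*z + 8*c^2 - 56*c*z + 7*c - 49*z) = 2*c^3 - 18*c^2*z + 8*c^2 + 20*c*z^2 - 56*c*z + 7*c + 32*z^3 - 49*z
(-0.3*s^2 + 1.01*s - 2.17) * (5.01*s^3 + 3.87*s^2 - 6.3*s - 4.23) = -1.503*s^5 + 3.8991*s^4 - 5.073*s^3 - 13.4919*s^2 + 9.3987*s + 9.1791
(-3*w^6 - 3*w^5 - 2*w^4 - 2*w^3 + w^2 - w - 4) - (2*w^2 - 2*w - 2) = -3*w^6 - 3*w^5 - 2*w^4 - 2*w^3 - w^2 + w - 2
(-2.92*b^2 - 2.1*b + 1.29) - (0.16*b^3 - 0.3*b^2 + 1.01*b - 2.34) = -0.16*b^3 - 2.62*b^2 - 3.11*b + 3.63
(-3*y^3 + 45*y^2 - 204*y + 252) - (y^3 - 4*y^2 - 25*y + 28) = -4*y^3 + 49*y^2 - 179*y + 224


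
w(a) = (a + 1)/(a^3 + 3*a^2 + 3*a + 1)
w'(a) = (a + 1)*(-3*a^2 - 6*a - 3)/(a^3 + 3*a^2 + 3*a + 1)^2 + 1/(a^3 + 3*a^2 + 3*a + 1) = -2/(a^3 + 3*a^2 + 3*a + 1)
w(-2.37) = 0.53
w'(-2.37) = 0.78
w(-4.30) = 0.09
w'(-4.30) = 0.06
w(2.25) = 0.09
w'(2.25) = -0.06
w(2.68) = 0.07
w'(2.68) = -0.04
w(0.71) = 0.34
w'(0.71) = -0.40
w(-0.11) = 1.26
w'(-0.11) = -2.84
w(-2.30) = 0.59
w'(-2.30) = 0.91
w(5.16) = 0.03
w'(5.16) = -0.01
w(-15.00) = 0.01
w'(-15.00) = 0.00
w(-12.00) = 0.01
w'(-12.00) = 0.00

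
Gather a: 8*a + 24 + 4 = 8*a + 28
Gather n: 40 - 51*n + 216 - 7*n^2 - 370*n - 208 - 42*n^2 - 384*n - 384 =-49*n^2 - 805*n - 336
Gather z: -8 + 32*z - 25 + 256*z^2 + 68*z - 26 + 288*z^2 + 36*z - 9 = 544*z^2 + 136*z - 68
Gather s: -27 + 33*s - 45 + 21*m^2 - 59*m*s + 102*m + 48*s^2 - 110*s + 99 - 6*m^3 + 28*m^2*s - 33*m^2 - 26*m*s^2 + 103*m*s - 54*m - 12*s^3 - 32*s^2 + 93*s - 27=-6*m^3 - 12*m^2 + 48*m - 12*s^3 + s^2*(16 - 26*m) + s*(28*m^2 + 44*m + 16)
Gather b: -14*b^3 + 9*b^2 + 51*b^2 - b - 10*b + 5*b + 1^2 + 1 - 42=-14*b^3 + 60*b^2 - 6*b - 40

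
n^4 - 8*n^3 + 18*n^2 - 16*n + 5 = (n - 5)*(n - 1)^3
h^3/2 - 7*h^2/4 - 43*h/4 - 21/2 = (h/2 + 1)*(h - 7)*(h + 3/2)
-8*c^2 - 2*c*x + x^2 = (-4*c + x)*(2*c + x)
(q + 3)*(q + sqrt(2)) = q^2 + sqrt(2)*q + 3*q + 3*sqrt(2)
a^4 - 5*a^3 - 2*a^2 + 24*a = a*(a - 4)*(a - 3)*(a + 2)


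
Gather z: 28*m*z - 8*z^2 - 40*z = -8*z^2 + z*(28*m - 40)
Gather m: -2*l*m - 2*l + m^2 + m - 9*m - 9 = -2*l + m^2 + m*(-2*l - 8) - 9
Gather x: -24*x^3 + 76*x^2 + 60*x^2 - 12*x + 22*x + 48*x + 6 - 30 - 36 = -24*x^3 + 136*x^2 + 58*x - 60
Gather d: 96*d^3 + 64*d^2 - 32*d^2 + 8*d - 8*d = 96*d^3 + 32*d^2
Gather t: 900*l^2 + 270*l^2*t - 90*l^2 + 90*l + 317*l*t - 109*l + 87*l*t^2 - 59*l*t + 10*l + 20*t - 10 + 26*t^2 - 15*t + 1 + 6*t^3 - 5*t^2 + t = 810*l^2 - 9*l + 6*t^3 + t^2*(87*l + 21) + t*(270*l^2 + 258*l + 6) - 9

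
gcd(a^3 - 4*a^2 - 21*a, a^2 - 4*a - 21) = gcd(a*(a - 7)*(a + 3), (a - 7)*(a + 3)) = a^2 - 4*a - 21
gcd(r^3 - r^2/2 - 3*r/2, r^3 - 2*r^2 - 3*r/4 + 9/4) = r^2 - r/2 - 3/2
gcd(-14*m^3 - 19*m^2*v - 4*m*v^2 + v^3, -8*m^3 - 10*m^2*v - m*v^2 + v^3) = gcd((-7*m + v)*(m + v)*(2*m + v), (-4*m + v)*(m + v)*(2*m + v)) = 2*m^2 + 3*m*v + v^2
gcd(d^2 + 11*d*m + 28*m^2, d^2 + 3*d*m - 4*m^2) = d + 4*m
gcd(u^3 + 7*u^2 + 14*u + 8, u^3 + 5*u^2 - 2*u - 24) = u + 4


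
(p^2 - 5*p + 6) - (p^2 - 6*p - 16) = p + 22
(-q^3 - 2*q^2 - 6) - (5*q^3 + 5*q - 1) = -6*q^3 - 2*q^2 - 5*q - 5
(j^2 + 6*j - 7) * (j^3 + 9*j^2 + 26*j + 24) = j^5 + 15*j^4 + 73*j^3 + 117*j^2 - 38*j - 168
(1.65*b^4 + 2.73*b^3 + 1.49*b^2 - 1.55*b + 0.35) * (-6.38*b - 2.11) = -10.527*b^5 - 20.8989*b^4 - 15.2665*b^3 + 6.7451*b^2 + 1.0375*b - 0.7385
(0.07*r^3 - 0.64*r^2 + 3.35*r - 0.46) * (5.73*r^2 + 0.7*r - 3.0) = 0.4011*r^5 - 3.6182*r^4 + 18.5375*r^3 + 1.6292*r^2 - 10.372*r + 1.38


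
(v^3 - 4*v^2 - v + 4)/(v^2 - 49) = (v^3 - 4*v^2 - v + 4)/(v^2 - 49)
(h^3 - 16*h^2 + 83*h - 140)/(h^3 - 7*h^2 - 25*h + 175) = (h - 4)/(h + 5)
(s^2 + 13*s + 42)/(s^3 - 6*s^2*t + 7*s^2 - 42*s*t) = (s + 6)/(s*(s - 6*t))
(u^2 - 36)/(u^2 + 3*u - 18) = (u - 6)/(u - 3)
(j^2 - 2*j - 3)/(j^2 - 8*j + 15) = (j + 1)/(j - 5)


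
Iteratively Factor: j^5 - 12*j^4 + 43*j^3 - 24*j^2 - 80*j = (j)*(j^4 - 12*j^3 + 43*j^2 - 24*j - 80) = j*(j + 1)*(j^3 - 13*j^2 + 56*j - 80) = j*(j - 4)*(j + 1)*(j^2 - 9*j + 20) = j*(j - 4)^2*(j + 1)*(j - 5)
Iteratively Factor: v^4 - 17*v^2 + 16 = (v + 4)*(v^3 - 4*v^2 - v + 4) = (v - 1)*(v + 4)*(v^2 - 3*v - 4) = (v - 4)*(v - 1)*(v + 4)*(v + 1)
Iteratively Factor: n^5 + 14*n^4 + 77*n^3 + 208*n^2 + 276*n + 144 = (n + 4)*(n^4 + 10*n^3 + 37*n^2 + 60*n + 36) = (n + 3)*(n + 4)*(n^3 + 7*n^2 + 16*n + 12) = (n + 2)*(n + 3)*(n + 4)*(n^2 + 5*n + 6) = (n + 2)*(n + 3)^2*(n + 4)*(n + 2)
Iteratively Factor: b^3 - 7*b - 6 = (b - 3)*(b^2 + 3*b + 2) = (b - 3)*(b + 1)*(b + 2)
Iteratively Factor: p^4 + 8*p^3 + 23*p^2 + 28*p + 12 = (p + 1)*(p^3 + 7*p^2 + 16*p + 12) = (p + 1)*(p + 2)*(p^2 + 5*p + 6) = (p + 1)*(p + 2)*(p + 3)*(p + 2)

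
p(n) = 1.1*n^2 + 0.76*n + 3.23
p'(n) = 2.2*n + 0.76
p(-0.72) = 3.25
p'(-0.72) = -0.82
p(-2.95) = 10.56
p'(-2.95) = -5.73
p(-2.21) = 6.92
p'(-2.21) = -4.10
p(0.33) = 3.60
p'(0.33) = 1.49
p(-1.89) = 5.72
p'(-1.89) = -3.40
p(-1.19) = 3.88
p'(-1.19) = -1.86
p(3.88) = 22.74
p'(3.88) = 9.30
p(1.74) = 7.88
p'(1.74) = 4.59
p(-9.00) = 85.49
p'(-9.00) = -19.04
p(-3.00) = 10.85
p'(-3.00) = -5.84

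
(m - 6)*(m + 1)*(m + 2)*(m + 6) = m^4 + 3*m^3 - 34*m^2 - 108*m - 72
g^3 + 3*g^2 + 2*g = g*(g + 1)*(g + 2)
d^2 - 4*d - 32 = (d - 8)*(d + 4)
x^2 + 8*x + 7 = (x + 1)*(x + 7)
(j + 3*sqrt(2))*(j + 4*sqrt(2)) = j^2 + 7*sqrt(2)*j + 24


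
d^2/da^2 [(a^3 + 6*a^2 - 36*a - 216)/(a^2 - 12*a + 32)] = 8*(37*a^3 - 594*a^2 + 3576*a - 7968)/(a^6 - 36*a^5 + 528*a^4 - 4032*a^3 + 16896*a^2 - 36864*a + 32768)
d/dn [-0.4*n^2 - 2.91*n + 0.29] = -0.8*n - 2.91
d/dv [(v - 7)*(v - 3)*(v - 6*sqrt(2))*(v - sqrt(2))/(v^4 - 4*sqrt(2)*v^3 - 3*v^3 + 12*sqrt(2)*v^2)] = (3*sqrt(2)*v^3 + 7*v^3 - 98*sqrt(2)*v^2 - 24*v^2 + 48*sqrt(2)*v + 644*v - 672*sqrt(2))/(v^3*(v^2 - 8*sqrt(2)*v + 32))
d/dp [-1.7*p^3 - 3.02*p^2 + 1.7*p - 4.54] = -5.1*p^2 - 6.04*p + 1.7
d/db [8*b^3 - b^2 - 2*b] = 24*b^2 - 2*b - 2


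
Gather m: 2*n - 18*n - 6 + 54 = 48 - 16*n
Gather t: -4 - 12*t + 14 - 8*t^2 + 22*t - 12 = -8*t^2 + 10*t - 2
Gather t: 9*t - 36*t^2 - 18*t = -36*t^2 - 9*t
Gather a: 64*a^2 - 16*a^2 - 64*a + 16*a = 48*a^2 - 48*a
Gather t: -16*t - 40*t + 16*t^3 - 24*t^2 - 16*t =16*t^3 - 24*t^2 - 72*t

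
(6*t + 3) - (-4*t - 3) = 10*t + 6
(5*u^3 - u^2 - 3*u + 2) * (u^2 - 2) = 5*u^5 - u^4 - 13*u^3 + 4*u^2 + 6*u - 4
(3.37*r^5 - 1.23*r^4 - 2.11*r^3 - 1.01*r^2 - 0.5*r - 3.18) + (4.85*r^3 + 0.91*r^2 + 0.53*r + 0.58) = 3.37*r^5 - 1.23*r^4 + 2.74*r^3 - 0.1*r^2 + 0.03*r - 2.6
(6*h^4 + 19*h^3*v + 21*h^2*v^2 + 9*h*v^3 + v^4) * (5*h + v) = 30*h^5 + 101*h^4*v + 124*h^3*v^2 + 66*h^2*v^3 + 14*h*v^4 + v^5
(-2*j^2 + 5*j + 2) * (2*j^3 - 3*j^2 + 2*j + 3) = -4*j^5 + 16*j^4 - 15*j^3 - 2*j^2 + 19*j + 6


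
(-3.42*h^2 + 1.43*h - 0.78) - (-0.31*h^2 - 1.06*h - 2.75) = -3.11*h^2 + 2.49*h + 1.97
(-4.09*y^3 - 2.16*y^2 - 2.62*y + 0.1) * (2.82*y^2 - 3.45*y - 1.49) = -11.5338*y^5 + 8.0193*y^4 + 6.1577*y^3 + 12.5394*y^2 + 3.5588*y - 0.149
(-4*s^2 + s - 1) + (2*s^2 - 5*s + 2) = -2*s^2 - 4*s + 1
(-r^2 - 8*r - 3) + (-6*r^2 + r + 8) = -7*r^2 - 7*r + 5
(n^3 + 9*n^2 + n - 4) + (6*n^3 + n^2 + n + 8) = 7*n^3 + 10*n^2 + 2*n + 4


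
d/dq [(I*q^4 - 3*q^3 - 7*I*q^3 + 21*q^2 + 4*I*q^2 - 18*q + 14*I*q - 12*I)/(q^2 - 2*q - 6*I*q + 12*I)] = (2*I*q^5 + q^4*(15 - 13*I) + q^3*(-120 + 64*I) + q^2*(252 - 256*I) + q*(-96 + 528*I) - 96 - 240*I)/(q^4 + q^3*(-4 - 12*I) + q^2*(-32 + 48*I) + q*(144 - 48*I) - 144)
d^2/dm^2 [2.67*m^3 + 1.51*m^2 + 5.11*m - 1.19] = 16.02*m + 3.02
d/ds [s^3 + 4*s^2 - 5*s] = 3*s^2 + 8*s - 5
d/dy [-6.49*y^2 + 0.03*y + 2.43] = 0.03 - 12.98*y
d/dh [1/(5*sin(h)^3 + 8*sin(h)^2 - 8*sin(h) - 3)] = (-15*sin(h)^2 - 16*sin(h) + 8)*cos(h)/(5*sin(h)^3 + 8*sin(h)^2 - 8*sin(h) - 3)^2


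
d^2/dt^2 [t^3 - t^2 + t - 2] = 6*t - 2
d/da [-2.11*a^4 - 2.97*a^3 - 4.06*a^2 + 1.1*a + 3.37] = -8.44*a^3 - 8.91*a^2 - 8.12*a + 1.1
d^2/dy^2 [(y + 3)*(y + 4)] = 2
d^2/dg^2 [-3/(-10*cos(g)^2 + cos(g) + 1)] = 3*(400*sin(g)^4 - 241*sin(g)^2 + 73*cos(g)/2 - 15*cos(3*g)/2 - 181)/(10*sin(g)^2 + cos(g) - 9)^3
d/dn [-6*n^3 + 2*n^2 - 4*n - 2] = -18*n^2 + 4*n - 4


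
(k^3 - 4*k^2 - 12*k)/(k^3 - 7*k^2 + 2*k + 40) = k*(k - 6)/(k^2 - 9*k + 20)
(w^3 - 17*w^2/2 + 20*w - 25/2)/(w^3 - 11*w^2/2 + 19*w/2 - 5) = (w - 5)/(w - 2)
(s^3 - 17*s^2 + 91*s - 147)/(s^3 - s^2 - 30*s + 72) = (s^2 - 14*s + 49)/(s^2 + 2*s - 24)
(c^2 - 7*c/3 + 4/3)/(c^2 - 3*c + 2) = (c - 4/3)/(c - 2)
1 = 1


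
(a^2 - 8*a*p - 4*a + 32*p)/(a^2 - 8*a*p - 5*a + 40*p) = (a - 4)/(a - 5)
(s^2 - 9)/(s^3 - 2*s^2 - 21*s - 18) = (s - 3)/(s^2 - 5*s - 6)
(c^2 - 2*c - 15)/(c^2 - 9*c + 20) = (c + 3)/(c - 4)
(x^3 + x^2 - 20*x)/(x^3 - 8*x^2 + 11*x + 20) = x*(x + 5)/(x^2 - 4*x - 5)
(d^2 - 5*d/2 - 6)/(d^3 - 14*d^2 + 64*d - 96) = (d + 3/2)/(d^2 - 10*d + 24)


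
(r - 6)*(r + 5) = r^2 - r - 30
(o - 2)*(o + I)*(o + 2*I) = o^3 - 2*o^2 + 3*I*o^2 - 2*o - 6*I*o + 4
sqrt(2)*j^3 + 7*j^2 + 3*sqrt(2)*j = j*(j + 3*sqrt(2))*(sqrt(2)*j + 1)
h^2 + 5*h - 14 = (h - 2)*(h + 7)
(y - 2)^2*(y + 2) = y^3 - 2*y^2 - 4*y + 8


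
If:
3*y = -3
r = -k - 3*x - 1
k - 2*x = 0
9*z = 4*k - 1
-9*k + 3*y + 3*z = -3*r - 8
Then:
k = 10/91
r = -116/91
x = 5/91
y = -1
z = -17/273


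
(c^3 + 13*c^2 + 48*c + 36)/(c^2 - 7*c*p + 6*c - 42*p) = (-c^2 - 7*c - 6)/(-c + 7*p)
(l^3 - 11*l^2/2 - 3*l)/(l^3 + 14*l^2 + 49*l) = (l^2 - 11*l/2 - 3)/(l^2 + 14*l + 49)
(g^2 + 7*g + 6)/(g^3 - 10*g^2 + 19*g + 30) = (g + 6)/(g^2 - 11*g + 30)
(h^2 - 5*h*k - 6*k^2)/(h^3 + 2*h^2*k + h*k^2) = (h - 6*k)/(h*(h + k))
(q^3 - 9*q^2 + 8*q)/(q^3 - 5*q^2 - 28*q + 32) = q/(q + 4)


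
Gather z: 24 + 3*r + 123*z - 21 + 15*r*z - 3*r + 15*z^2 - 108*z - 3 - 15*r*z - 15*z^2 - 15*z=0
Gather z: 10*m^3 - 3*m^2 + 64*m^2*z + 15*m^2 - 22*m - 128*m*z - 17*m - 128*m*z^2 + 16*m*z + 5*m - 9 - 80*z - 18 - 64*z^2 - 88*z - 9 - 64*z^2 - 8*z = 10*m^3 + 12*m^2 - 34*m + z^2*(-128*m - 128) + z*(64*m^2 - 112*m - 176) - 36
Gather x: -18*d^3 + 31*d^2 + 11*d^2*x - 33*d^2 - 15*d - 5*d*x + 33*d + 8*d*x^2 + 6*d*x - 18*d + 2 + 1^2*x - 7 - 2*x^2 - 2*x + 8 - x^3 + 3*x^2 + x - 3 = -18*d^3 - 2*d^2 - x^3 + x^2*(8*d + 1) + x*(11*d^2 + d)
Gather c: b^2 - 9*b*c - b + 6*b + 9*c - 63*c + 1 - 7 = b^2 + 5*b + c*(-9*b - 54) - 6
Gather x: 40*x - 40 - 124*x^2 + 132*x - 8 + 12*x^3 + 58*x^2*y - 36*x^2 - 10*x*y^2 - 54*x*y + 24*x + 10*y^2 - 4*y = 12*x^3 + x^2*(58*y - 160) + x*(-10*y^2 - 54*y + 196) + 10*y^2 - 4*y - 48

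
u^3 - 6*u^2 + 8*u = u*(u - 4)*(u - 2)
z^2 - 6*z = z*(z - 6)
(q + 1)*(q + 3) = q^2 + 4*q + 3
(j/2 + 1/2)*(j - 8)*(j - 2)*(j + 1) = j^4/2 - 4*j^3 - 3*j^2/2 + 11*j + 8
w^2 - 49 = (w - 7)*(w + 7)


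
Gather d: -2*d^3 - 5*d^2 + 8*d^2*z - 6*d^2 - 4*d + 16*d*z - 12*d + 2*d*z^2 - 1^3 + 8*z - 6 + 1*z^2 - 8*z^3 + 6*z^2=-2*d^3 + d^2*(8*z - 11) + d*(2*z^2 + 16*z - 16) - 8*z^3 + 7*z^2 + 8*z - 7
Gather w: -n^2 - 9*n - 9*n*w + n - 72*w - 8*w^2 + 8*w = -n^2 - 8*n - 8*w^2 + w*(-9*n - 64)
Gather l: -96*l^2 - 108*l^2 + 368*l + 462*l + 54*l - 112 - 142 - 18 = -204*l^2 + 884*l - 272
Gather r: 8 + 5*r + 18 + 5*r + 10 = 10*r + 36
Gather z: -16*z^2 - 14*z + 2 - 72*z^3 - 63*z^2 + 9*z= -72*z^3 - 79*z^2 - 5*z + 2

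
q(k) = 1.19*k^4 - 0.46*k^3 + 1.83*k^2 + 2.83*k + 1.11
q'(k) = 4.76*k^3 - 1.38*k^2 + 3.66*k + 2.83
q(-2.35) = 46.83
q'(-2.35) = -75.17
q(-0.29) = 0.46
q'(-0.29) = 1.54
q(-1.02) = 1.90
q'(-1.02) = -7.39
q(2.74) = 80.21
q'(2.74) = 100.42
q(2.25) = 42.00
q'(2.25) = 58.30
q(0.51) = 3.05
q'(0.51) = 4.97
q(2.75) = 81.22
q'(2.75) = 101.45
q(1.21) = 8.95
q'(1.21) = 13.67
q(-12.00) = 25701.39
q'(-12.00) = -8465.09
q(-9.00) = 8266.80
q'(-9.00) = -3611.93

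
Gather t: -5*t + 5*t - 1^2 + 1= 0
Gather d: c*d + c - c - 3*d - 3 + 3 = d*(c - 3)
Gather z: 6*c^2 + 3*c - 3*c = 6*c^2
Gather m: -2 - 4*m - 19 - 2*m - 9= -6*m - 30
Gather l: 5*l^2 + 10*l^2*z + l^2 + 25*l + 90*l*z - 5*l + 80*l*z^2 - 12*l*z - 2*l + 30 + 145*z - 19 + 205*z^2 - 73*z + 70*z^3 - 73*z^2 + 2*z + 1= l^2*(10*z + 6) + l*(80*z^2 + 78*z + 18) + 70*z^3 + 132*z^2 + 74*z + 12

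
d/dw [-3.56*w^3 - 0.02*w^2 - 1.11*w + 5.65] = -10.68*w^2 - 0.04*w - 1.11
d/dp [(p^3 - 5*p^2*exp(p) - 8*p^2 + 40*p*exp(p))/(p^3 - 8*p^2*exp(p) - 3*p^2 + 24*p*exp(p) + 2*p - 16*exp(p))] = (-p*(p^2 - 5*p*exp(p) - 8*p + 40*exp(p))*(-8*p^2*exp(p) + 3*p^2 + 8*p*exp(p) - 6*p + 8*exp(p) + 2) + (-5*p^2*exp(p) + 3*p^2 + 30*p*exp(p) - 16*p + 40*exp(p))*(p^3 - 8*p^2*exp(p) - 3*p^2 + 24*p*exp(p) + 2*p - 16*exp(p)))/(p^3 - 8*p^2*exp(p) - 3*p^2 + 24*p*exp(p) + 2*p - 16*exp(p))^2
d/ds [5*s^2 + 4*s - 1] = 10*s + 4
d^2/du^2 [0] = 0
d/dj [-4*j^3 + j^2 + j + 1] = -12*j^2 + 2*j + 1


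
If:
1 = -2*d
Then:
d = -1/2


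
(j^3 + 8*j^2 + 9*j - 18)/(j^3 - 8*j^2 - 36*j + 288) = (j^2 + 2*j - 3)/(j^2 - 14*j + 48)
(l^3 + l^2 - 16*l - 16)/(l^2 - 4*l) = l + 5 + 4/l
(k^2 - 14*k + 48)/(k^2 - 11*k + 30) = (k - 8)/(k - 5)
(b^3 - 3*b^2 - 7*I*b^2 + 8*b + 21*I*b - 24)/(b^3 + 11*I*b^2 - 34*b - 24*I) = (b^2 - b*(3 + 8*I) + 24*I)/(b^2 + 10*I*b - 24)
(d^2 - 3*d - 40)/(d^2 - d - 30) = (d - 8)/(d - 6)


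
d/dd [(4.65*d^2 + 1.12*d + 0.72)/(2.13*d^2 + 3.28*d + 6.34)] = (12.8664*d^2 + 55.8948*d + 4.7392)/(4.5369*d^4 + 13.9728*d^3 + 37.7668*d^2 + 41.5904*d + 40.1956)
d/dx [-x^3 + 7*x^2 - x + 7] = -3*x^2 + 14*x - 1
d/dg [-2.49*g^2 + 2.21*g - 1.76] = 2.21 - 4.98*g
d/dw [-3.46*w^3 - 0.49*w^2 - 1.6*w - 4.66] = -10.38*w^2 - 0.98*w - 1.6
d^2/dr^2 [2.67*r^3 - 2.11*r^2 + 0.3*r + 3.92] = 16.02*r - 4.22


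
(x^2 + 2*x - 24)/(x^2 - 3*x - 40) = (-x^2 - 2*x + 24)/(-x^2 + 3*x + 40)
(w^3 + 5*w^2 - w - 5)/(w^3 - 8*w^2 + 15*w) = (w^3 + 5*w^2 - w - 5)/(w*(w^2 - 8*w + 15))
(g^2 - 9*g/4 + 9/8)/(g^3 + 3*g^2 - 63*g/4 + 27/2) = (4*g - 3)/(2*(2*g^2 + 9*g - 18))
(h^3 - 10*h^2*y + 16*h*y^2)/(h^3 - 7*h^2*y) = (h^2 - 10*h*y + 16*y^2)/(h*(h - 7*y))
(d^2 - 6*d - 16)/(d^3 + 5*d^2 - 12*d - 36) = (d - 8)/(d^2 + 3*d - 18)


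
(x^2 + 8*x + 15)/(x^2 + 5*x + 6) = (x + 5)/(x + 2)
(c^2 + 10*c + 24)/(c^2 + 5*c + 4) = (c + 6)/(c + 1)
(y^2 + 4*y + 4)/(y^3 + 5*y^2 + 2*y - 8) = (y + 2)/(y^2 + 3*y - 4)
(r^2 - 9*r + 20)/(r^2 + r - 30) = (r - 4)/(r + 6)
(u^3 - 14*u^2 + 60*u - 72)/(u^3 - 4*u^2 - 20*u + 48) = (u - 6)/(u + 4)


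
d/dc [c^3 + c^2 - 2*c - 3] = 3*c^2 + 2*c - 2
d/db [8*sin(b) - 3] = 8*cos(b)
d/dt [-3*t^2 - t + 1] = -6*t - 1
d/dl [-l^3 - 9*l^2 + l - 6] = -3*l^2 - 18*l + 1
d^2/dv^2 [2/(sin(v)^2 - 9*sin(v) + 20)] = 2*(-4*sin(v)^4 + 27*sin(v)^3 + 5*sin(v)^2 - 234*sin(v) + 122)/(sin(v)^2 - 9*sin(v) + 20)^3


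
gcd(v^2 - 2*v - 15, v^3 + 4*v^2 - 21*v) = 1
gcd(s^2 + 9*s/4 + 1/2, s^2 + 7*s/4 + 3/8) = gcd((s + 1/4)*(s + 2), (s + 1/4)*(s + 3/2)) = s + 1/4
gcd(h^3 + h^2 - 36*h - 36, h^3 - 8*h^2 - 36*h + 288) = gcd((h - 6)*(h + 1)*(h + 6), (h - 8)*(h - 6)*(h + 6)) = h^2 - 36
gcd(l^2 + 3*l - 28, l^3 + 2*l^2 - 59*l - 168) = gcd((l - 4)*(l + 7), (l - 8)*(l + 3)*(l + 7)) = l + 7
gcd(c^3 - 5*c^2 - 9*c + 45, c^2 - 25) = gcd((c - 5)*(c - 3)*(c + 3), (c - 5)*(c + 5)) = c - 5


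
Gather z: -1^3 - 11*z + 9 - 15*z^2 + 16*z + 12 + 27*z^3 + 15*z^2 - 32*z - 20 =27*z^3 - 27*z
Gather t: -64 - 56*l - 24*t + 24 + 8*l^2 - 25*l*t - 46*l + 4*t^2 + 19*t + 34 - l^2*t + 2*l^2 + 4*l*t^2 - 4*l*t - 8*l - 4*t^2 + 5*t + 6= 10*l^2 + 4*l*t^2 - 110*l + t*(-l^2 - 29*l)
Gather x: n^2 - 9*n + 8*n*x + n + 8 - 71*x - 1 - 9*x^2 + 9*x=n^2 - 8*n - 9*x^2 + x*(8*n - 62) + 7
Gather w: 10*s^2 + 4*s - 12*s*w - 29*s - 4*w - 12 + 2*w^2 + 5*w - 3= 10*s^2 - 25*s + 2*w^2 + w*(1 - 12*s) - 15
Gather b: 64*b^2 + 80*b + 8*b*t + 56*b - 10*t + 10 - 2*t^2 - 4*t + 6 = 64*b^2 + b*(8*t + 136) - 2*t^2 - 14*t + 16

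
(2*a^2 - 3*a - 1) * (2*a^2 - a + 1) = 4*a^4 - 8*a^3 + 3*a^2 - 2*a - 1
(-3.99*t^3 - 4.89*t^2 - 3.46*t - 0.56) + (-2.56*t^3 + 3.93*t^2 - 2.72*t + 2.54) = -6.55*t^3 - 0.96*t^2 - 6.18*t + 1.98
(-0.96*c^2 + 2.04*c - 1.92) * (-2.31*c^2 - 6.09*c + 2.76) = 2.2176*c^4 + 1.134*c^3 - 10.638*c^2 + 17.3232*c - 5.2992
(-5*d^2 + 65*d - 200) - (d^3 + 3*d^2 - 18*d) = -d^3 - 8*d^2 + 83*d - 200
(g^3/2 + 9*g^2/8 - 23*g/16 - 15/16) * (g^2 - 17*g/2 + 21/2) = g^5/2 - 25*g^4/8 - 23*g^3/4 + 739*g^2/32 - 57*g/8 - 315/32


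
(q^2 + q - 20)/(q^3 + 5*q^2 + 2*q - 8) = (q^2 + q - 20)/(q^3 + 5*q^2 + 2*q - 8)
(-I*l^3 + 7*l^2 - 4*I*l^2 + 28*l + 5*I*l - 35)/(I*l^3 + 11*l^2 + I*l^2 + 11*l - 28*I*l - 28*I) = (-l^3 - l^2*(4 + 7*I) + l*(5 - 28*I) + 35*I)/(l^3 + l^2*(1 - 11*I) - l*(28 + 11*I) - 28)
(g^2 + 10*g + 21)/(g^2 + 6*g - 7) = (g + 3)/(g - 1)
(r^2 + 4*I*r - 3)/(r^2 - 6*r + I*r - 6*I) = (r + 3*I)/(r - 6)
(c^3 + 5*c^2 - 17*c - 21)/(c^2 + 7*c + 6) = (c^2 + 4*c - 21)/(c + 6)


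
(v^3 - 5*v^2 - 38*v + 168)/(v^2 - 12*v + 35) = (v^2 + 2*v - 24)/(v - 5)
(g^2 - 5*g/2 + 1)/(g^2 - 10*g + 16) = (g - 1/2)/(g - 8)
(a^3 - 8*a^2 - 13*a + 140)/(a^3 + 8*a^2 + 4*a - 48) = (a^2 - 12*a + 35)/(a^2 + 4*a - 12)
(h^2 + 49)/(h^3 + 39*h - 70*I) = (h^2 + 49)/(h^3 + 39*h - 70*I)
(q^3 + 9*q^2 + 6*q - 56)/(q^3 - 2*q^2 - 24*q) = (q^2 + 5*q - 14)/(q*(q - 6))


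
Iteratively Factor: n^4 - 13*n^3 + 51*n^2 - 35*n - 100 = (n - 4)*(n^3 - 9*n^2 + 15*n + 25) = (n - 5)*(n - 4)*(n^2 - 4*n - 5) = (n - 5)^2*(n - 4)*(n + 1)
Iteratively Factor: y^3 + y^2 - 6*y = (y + 3)*(y^2 - 2*y) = (y - 2)*(y + 3)*(y)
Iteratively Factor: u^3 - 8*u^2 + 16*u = (u - 4)*(u^2 - 4*u) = u*(u - 4)*(u - 4)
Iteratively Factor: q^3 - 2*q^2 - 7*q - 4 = (q + 1)*(q^2 - 3*q - 4) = (q - 4)*(q + 1)*(q + 1)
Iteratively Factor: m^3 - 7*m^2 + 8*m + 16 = (m - 4)*(m^2 - 3*m - 4) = (m - 4)^2*(m + 1)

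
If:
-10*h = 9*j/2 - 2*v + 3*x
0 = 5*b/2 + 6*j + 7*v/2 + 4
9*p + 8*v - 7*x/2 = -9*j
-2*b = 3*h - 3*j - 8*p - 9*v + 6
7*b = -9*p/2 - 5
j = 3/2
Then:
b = -816815/450064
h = -890423/450064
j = 3/2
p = 385265/225032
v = -1088227/450064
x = 13369/4892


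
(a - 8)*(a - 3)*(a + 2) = a^3 - 9*a^2 + 2*a + 48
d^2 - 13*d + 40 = (d - 8)*(d - 5)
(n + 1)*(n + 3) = n^2 + 4*n + 3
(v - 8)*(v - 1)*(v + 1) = v^3 - 8*v^2 - v + 8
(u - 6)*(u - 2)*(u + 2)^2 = u^4 - 4*u^3 - 16*u^2 + 16*u + 48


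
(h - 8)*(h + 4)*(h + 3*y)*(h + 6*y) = h^4 + 9*h^3*y - 4*h^3 + 18*h^2*y^2 - 36*h^2*y - 32*h^2 - 72*h*y^2 - 288*h*y - 576*y^2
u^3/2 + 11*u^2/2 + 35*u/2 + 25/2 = (u/2 + 1/2)*(u + 5)^2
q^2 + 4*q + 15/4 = (q + 3/2)*(q + 5/2)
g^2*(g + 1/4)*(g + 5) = g^4 + 21*g^3/4 + 5*g^2/4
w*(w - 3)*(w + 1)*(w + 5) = w^4 + 3*w^3 - 13*w^2 - 15*w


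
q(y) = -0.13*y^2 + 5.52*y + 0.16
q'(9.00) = 3.18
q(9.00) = 39.31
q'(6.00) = 3.96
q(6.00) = 28.60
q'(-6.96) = 7.33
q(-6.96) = -44.56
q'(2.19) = 4.95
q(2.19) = 11.63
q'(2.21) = 4.95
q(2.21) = 11.72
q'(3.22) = 4.68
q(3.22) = 16.59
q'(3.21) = 4.69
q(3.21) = 16.54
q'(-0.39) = 5.62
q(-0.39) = -2.01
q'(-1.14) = 5.82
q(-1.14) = -6.30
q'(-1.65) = 5.95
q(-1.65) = -9.30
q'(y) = 5.52 - 0.26*y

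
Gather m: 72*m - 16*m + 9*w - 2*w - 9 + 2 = 56*m + 7*w - 7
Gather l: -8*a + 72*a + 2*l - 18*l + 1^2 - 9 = 64*a - 16*l - 8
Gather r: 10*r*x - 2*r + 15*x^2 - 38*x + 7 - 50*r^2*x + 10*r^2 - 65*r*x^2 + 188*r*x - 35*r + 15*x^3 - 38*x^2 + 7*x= r^2*(10 - 50*x) + r*(-65*x^2 + 198*x - 37) + 15*x^3 - 23*x^2 - 31*x + 7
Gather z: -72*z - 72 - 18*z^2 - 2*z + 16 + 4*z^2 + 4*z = -14*z^2 - 70*z - 56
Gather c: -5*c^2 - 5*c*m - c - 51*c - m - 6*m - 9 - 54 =-5*c^2 + c*(-5*m - 52) - 7*m - 63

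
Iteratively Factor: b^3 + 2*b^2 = (b + 2)*(b^2) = b*(b + 2)*(b)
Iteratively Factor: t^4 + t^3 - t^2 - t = (t)*(t^3 + t^2 - t - 1) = t*(t + 1)*(t^2 - 1) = t*(t + 1)^2*(t - 1)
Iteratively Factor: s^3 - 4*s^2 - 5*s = (s + 1)*(s^2 - 5*s) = s*(s + 1)*(s - 5)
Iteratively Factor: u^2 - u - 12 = (u + 3)*(u - 4)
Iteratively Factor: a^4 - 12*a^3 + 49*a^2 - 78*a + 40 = (a - 5)*(a^3 - 7*a^2 + 14*a - 8) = (a - 5)*(a - 4)*(a^2 - 3*a + 2) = (a - 5)*(a - 4)*(a - 2)*(a - 1)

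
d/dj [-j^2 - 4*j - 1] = -2*j - 4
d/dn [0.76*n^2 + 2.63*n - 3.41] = 1.52*n + 2.63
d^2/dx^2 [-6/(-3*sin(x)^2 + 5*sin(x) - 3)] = 6*(-36*sin(x)^4 + 45*sin(x)^3 + 65*sin(x)^2 - 105*sin(x) + 32)/(3*sin(x)^2 - 5*sin(x) + 3)^3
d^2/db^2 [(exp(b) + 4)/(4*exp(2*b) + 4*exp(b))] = (exp(3*b) + 15*exp(2*b) + 12*exp(b) + 4)*exp(-b)/(4*(exp(3*b) + 3*exp(2*b) + 3*exp(b) + 1))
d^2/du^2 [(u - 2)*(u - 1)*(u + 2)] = 6*u - 2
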